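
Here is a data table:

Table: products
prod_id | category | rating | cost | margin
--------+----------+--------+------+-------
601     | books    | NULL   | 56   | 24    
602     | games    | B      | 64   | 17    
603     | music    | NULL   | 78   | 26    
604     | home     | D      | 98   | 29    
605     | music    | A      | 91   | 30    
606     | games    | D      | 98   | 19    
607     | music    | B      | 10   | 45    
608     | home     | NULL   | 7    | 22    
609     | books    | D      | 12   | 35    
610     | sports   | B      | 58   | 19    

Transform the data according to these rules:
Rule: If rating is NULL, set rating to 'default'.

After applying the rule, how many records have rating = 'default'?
3

Step 1: Count records where rating IS NULL
Step 2: Found 3 records with NULL rating
Step 3: These records will have rating set to 'default'
Step 4: Records already having rating = 'default': 0
Step 5: Answer: 3 + 0 = 3 records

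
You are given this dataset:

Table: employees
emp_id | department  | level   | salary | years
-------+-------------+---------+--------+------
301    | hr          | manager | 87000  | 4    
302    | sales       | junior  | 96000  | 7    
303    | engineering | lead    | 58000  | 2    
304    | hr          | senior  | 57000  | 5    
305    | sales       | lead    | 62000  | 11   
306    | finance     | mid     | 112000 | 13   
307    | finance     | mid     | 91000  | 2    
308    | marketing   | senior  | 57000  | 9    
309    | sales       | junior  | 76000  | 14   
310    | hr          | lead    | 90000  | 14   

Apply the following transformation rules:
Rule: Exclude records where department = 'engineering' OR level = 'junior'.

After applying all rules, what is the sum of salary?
556000

Step 1: Find records where department = 'engineering' OR level = 'junior'
Step 2: 3 records match, summing to 230000
Step 3: Original sum: 786000
Step 4: Remaining sum = 786000 - 230000 = 556000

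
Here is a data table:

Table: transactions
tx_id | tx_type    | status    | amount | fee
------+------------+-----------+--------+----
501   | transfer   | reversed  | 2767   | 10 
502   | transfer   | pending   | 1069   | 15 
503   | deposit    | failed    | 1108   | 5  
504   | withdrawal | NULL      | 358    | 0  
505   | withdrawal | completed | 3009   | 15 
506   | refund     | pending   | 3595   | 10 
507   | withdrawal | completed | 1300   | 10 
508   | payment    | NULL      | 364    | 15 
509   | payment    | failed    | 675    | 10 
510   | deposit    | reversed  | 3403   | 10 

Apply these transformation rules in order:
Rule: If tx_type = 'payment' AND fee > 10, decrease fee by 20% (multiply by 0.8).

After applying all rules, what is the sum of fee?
97.0

Step 1: Find records where tx_type = 'payment' AND fee > 10
Step 2: 1 records match, summing to 15
Step 3: After multiplier: 15 × 0.8 = 12.0
Step 4: Unaffected records sum: 85
Step 5: Final sum = 12.0 + 85 = 97.0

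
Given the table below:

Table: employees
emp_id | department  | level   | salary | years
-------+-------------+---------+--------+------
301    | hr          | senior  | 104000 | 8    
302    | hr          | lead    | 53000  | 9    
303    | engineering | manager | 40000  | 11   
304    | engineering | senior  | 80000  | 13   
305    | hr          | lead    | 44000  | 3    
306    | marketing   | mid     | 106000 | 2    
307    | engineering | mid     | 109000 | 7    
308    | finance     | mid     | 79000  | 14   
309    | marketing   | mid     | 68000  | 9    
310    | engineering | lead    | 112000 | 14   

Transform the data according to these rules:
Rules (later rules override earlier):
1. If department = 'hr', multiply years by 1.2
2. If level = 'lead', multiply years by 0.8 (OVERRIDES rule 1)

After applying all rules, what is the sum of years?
86.4

Step 1: Rule 2 takes priority for records with level = 'lead'
  - 3 records: 26 × 0.8 = 20.8
Step 2: Rule 1 applies to remaining records with department = 'hr'
  - 1 records: 8 × 1.2 = 9.6
Step 3: Other records unchanged: 56
Step 4: Final sum = 20.8 + 9.6 + 56 = 86.4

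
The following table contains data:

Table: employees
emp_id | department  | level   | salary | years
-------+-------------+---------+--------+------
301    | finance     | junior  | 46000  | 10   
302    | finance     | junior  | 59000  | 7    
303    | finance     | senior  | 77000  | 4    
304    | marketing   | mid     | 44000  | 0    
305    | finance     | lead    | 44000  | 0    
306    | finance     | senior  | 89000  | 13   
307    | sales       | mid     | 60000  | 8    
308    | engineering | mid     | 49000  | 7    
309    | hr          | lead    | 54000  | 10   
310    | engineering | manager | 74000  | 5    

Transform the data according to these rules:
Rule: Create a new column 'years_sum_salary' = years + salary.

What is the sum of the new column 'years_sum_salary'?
596064

Step 1: For each record, compute years + salary
Example calculations:
  10 + 46000 = 46010
  7 + 59000 = 59007
  4 + 77000 = 77004
  ...
Step 2: Sum all derived values
Step 3: Total = 596064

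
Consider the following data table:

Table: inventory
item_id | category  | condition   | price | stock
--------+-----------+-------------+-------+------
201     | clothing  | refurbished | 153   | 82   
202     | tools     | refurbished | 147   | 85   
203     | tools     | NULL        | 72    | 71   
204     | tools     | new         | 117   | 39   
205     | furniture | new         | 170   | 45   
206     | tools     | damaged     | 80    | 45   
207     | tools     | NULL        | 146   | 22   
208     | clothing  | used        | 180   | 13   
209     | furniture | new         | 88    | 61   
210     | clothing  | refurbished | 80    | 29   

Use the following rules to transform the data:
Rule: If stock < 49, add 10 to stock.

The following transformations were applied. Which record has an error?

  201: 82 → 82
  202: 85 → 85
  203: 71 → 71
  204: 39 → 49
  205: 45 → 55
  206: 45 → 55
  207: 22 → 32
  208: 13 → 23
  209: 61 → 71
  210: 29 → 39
Record 209 has an error. The correct transformed value should be 61, not 71.

Step 1: Check each record against the rule
Step 2: Record 209 has stock = 61
Step 3: Since 61 >= 49, the bonus should not have been applied
Step 4: Correct value = 61, but claimed value = 71
Conclusion: Record 209 has the error.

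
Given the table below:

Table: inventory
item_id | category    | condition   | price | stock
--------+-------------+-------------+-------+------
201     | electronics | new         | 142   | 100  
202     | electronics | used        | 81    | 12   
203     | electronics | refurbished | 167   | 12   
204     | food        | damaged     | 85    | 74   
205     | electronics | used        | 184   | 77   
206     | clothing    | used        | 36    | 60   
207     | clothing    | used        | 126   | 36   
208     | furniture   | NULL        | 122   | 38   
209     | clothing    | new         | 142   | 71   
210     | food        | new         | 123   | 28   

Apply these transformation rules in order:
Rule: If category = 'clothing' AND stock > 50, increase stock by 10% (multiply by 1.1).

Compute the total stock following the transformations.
521.1

Step 1: Find records where category = 'clothing' AND stock > 50
Step 2: 2 records match, summing to 131
Step 3: After multiplier: 131 × 1.1 = 144.1
Step 4: Unaffected records sum: 377
Step 5: Final sum = 144.1 + 377 = 521.1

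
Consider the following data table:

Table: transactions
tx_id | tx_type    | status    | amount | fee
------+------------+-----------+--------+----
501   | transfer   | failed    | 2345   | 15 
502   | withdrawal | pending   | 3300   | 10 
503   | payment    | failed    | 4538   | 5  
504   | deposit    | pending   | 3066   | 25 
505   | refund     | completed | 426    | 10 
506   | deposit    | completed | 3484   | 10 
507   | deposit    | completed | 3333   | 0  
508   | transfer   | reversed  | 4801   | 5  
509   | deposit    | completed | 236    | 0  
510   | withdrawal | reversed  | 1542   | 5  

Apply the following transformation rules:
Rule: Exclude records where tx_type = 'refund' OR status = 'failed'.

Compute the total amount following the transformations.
19762

Step 1: Find records where tx_type = 'refund' OR status = 'failed'
Step 2: 3 records match, summing to 7309
Step 3: Original sum: 27071
Step 4: Remaining sum = 27071 - 7309 = 19762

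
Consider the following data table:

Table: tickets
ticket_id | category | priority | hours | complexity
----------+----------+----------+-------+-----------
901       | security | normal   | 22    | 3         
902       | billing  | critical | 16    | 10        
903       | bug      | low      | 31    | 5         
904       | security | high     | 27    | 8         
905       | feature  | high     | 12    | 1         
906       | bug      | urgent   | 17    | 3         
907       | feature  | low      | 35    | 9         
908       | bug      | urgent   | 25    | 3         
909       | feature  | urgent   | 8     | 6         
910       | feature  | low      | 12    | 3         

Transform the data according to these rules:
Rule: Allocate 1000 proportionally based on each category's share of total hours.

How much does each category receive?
billing: 78.05, bug: 356.1, feature: 326.83, security: 239.02

Step 1: Calculate total hours = 205
Step 2: Calculate each category's proportion:
  billing: 16/205 = 7.80% → 78.05
  bug: 73/205 = 35.61% → 356.1
  feature: 67/205 = 32.68% → 326.83
  security: 49/205 = 23.90% → 239.02
Step 3: Verify: sum of allocations ≈ 1000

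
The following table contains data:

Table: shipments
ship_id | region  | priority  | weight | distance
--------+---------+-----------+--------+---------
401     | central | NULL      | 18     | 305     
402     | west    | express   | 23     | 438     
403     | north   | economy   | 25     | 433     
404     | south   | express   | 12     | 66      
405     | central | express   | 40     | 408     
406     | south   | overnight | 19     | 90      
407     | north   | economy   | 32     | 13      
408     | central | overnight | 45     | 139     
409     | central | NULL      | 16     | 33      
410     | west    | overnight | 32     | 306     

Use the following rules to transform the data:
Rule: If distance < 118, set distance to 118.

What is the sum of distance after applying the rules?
2501

Step 1: 4 records have distance < 118
Step 2: These records originally summed to 202
Step 3: After setting to minimum: 4 × 118 = 472
Step 4: Unaffected records sum: 2029
Step 5: Final sum = 472 + 2029 = 2501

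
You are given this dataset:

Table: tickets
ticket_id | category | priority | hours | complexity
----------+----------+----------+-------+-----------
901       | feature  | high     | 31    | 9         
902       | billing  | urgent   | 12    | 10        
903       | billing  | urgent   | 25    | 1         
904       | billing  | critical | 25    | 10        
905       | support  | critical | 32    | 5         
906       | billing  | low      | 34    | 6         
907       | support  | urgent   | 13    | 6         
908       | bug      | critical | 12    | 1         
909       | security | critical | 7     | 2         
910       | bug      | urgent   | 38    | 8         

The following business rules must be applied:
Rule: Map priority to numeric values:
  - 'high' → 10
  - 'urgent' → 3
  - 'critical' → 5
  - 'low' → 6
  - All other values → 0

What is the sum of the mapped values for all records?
48

Step 1: Apply mapping to each record
Step 2: Count by status:
  'high': 1 records × 10 = 10
  'urgent': 4 records × 3 = 12
  'critical': 4 records × 5 = 20
  'low': 1 records × 6 = 6
Step 3: Sum all mapped values = 48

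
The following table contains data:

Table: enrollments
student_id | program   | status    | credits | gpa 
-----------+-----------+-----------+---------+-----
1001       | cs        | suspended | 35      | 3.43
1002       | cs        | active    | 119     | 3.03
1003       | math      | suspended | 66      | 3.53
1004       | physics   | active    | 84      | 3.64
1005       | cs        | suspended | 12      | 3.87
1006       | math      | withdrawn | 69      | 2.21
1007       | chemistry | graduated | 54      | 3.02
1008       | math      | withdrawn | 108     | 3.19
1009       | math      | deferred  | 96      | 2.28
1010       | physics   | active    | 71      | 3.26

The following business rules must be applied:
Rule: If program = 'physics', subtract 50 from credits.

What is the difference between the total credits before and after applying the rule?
100

Step 1: Original sum of credits = 714
Step 2: 2 records have program = 'physics'
Step 3: Each affected record changes by -50
Step 4: Total change = 2 × -50 = -100
Step 5: New sum = 714 + -100 = 614
Step 6: Difference = |614 - 714| = 100
        (Sum decreased by 100)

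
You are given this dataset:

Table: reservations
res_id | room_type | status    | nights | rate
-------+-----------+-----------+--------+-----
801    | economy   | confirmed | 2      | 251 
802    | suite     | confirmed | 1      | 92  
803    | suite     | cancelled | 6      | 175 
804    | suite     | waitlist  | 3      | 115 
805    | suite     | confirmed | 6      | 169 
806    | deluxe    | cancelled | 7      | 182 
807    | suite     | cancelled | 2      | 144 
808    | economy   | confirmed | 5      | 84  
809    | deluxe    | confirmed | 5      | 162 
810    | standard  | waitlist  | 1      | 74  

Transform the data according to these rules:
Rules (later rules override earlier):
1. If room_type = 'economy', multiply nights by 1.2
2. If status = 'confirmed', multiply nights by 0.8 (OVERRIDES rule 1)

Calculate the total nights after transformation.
34.2

Step 1: Rule 2 takes priority for records with status = 'confirmed'
  - 5 records: 19 × 0.8 = 15.2
Step 2: Rule 1 applies to remaining records with room_type = 'economy'
  - 0 records: 0 × 1.2 = 0.0
Step 3: Other records unchanged: 19
Step 4: Final sum = 15.2 + 0.0 + 19 = 34.2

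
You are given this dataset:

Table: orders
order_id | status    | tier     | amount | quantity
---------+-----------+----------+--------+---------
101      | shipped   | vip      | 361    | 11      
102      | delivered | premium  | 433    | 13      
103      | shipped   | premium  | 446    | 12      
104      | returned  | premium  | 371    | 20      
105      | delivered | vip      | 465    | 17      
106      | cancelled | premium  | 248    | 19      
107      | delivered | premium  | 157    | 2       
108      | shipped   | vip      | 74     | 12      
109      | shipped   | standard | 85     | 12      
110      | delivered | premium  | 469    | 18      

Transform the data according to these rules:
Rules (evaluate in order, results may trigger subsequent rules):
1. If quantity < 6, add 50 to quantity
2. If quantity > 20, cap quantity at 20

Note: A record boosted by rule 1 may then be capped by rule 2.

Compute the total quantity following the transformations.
154

Step 1: Apply rule 1 to records with quantity < 6
  - 1 records get bonus of 50
  - Of these, 1 records then exceed 20 and get capped
Step 2: Apply rule 2 to records with quantity > 20
  - 0 records (original) are capped
Step 3: Calculate final sum = 154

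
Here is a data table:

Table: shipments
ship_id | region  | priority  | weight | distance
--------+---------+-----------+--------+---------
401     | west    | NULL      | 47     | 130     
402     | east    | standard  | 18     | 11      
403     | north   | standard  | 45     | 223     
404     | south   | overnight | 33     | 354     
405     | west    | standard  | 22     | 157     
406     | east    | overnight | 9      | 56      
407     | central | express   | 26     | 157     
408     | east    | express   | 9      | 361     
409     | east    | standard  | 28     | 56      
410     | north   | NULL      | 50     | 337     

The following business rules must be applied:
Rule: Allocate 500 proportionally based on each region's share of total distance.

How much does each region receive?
central: 42.62, east: 131.38, north: 152.01, south: 96.09, west: 77.9

Step 1: Calculate total distance = 1842
Step 2: Calculate each region's proportion:
  central: 157/1842 = 8.52% → 42.62
  east: 484/1842 = 26.28% → 131.38
  north: 560/1842 = 30.40% → 152.01
  south: 354/1842 = 19.22% → 96.09
  west: 287/1842 = 15.58% → 77.9
Step 3: Verify: sum of allocations ≈ 500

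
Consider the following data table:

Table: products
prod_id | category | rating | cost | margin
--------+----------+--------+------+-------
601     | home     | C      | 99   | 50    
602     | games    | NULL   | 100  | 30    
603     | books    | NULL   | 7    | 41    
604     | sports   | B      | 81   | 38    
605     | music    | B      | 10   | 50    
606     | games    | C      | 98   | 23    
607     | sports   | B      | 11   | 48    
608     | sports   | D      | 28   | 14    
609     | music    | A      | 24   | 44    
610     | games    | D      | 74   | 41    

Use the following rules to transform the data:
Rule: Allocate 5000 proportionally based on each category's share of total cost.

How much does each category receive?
books: 65.79, games: 2556.39, home: 930.45, music: 319.55, sports: 1127.82

Step 1: Calculate total cost = 532
Step 2: Calculate each category's proportion:
  books: 7/532 = 1.32% → 65.79
  games: 272/532 = 51.13% → 2556.39
  home: 99/532 = 18.61% → 930.45
  music: 34/532 = 6.39% → 319.55
  sports: 120/532 = 22.56% → 1127.82
Step 3: Verify: sum of allocations ≈ 5000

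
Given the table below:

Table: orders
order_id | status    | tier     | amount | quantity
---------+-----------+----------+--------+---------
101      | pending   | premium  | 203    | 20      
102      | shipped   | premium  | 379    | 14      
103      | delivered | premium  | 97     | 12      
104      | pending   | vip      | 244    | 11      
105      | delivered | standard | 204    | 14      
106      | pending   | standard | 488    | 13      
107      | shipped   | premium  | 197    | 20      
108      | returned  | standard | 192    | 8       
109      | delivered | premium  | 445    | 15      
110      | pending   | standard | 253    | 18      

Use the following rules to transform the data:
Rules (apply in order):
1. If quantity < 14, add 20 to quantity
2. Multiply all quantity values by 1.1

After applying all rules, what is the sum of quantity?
247.5

Step 1: Apply Rule 1 - Add 20 to records with quantity < 14
  - 4 records affected: 44 + (4 × 20) = 124
  - Unaffected records: 101
  - Sum after Rule 1: 225
Step 2: Apply Rule 2 - Multiply all by 1.1
  - 225 × 1.1 = 247.5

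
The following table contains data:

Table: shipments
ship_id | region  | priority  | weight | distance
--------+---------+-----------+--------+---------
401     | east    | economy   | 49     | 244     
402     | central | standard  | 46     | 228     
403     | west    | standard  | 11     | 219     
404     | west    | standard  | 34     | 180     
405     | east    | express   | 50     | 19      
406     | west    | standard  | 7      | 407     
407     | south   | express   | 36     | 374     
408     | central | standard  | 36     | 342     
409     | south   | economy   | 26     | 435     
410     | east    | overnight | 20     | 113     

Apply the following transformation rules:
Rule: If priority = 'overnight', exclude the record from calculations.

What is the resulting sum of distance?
2448

Step 1: Identify records where priority = 'overnight'
Step 2: The excluded records sum to 113
Step 3: Original total distance = 2561
Step 4: Remaining total = 2561 - 113 = 2448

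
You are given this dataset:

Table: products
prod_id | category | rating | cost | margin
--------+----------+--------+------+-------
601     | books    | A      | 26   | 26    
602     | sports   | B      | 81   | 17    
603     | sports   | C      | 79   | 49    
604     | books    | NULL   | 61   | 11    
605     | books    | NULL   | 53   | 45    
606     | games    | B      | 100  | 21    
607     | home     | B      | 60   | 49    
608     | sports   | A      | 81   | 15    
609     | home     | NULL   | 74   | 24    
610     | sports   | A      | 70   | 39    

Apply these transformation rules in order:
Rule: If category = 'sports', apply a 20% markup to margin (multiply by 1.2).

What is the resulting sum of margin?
320.0

Step 1: Records with category = 'sports' have total margin = 120
Step 2: Apply multiplier: 120 × 1.2 = 144.0
Step 3: Other records total: 176
Step 4: Final sum = 144.0 + 176 = 320.0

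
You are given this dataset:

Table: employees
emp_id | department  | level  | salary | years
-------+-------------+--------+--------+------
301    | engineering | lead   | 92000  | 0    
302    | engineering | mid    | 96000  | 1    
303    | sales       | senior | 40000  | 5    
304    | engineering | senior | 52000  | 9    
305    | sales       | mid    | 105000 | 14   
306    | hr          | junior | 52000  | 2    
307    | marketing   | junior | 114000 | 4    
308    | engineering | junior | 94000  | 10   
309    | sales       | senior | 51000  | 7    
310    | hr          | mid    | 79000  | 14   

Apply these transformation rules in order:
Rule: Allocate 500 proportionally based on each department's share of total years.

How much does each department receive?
engineering: 151.52, hr: 121.21, marketing: 30.3, sales: 196.97

Step 1: Calculate total years = 66
Step 2: Calculate each department's proportion:
  engineering: 20/66 = 30.30% → 151.52
  hr: 16/66 = 24.24% → 121.21
  marketing: 4/66 = 6.06% → 30.3
  sales: 26/66 = 39.39% → 196.97
Step 3: Verify: sum of allocations ≈ 500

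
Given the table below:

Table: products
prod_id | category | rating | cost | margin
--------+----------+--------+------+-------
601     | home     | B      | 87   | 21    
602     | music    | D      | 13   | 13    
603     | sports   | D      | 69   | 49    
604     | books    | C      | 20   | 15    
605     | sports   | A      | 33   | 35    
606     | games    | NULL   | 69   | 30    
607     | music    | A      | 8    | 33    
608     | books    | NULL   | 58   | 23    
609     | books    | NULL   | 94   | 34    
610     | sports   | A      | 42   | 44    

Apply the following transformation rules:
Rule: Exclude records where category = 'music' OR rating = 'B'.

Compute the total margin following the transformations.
230

Step 1: Find records where category = 'music' OR rating = 'B'
Step 2: 3 records match, summing to 67
Step 3: Original sum: 297
Step 4: Remaining sum = 297 - 67 = 230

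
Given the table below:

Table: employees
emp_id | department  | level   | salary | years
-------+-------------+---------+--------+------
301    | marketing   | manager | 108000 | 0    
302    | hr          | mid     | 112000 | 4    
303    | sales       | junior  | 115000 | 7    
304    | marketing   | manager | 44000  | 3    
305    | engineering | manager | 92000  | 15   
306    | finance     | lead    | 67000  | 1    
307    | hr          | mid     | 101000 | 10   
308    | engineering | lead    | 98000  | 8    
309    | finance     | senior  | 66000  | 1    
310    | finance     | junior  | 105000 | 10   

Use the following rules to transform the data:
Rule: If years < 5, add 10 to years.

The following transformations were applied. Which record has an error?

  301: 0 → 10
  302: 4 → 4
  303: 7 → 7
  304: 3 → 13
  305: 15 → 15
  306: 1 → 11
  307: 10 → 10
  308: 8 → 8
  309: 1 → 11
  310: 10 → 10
Record 302 has an error. The correct transformed value should be 14, not 4.

Step 1: Check each record against the rule
Step 2: Record 302 has years = 4
Step 3: Since 4 < 5, the bonus should have been applied
Step 4: Correct value = 14, but claimed value = 4
Conclusion: Record 302 has the error.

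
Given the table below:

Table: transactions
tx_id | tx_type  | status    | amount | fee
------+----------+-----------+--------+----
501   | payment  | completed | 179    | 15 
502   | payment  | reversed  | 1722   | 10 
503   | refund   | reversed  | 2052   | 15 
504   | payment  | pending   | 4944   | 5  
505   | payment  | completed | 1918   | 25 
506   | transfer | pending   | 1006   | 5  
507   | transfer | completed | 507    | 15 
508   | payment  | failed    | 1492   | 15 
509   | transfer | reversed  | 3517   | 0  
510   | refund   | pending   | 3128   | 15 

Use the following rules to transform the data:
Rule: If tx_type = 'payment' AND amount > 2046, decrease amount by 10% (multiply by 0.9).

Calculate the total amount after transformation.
19970.6

Step 1: Find records where tx_type = 'payment' AND amount > 2046
Step 2: 1 records match, summing to 4944
Step 3: After multiplier: 4944 × 0.9 = 4449.6
Step 4: Unaffected records sum: 15521
Step 5: Final sum = 4449.6 + 15521 = 19970.6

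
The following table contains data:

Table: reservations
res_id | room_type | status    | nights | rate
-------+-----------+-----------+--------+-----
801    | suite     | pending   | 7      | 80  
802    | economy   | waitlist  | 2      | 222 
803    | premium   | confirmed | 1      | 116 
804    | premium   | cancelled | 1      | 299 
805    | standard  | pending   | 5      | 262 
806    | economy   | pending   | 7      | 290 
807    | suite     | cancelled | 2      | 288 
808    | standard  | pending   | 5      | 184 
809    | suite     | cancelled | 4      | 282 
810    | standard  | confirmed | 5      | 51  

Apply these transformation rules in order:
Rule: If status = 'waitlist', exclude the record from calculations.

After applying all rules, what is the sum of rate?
1852

Step 1: Identify records where status = 'waitlist'
Step 2: The excluded records sum to 222
Step 3: Original total rate = 2074
Step 4: Remaining total = 2074 - 222 = 1852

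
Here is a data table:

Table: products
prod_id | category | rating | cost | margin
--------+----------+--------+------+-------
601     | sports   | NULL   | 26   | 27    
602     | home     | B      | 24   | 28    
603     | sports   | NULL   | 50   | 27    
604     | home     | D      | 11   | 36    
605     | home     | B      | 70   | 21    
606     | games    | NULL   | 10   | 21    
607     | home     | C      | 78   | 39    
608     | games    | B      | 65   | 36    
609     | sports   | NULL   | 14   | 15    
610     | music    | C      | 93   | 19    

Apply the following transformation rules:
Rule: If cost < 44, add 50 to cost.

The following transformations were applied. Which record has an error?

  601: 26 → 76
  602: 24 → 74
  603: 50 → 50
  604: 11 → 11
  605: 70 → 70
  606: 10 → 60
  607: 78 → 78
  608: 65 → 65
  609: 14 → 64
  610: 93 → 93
Record 604 has an error. The correct transformed value should be 61, not 11.

Step 1: Check each record against the rule
Step 2: Record 604 has cost = 11
Step 3: Since 11 < 44, the bonus should have been applied
Step 4: Correct value = 61, but claimed value = 11
Conclusion: Record 604 has the error.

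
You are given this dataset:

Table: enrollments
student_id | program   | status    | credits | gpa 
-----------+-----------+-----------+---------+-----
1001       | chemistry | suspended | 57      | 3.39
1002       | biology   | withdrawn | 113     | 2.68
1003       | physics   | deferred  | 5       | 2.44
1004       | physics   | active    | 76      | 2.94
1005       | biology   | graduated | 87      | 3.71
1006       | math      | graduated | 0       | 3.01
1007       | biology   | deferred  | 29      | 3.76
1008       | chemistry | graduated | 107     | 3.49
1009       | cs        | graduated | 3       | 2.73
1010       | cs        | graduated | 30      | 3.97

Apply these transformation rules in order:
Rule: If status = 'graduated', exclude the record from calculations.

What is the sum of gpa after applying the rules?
15.21

Step 1: Identify records where status = 'graduated'
Step 2: The excluded records sum to 16.91
Step 3: Original total gpa = 32.12
Step 4: Remaining total = 32.12 - 16.91 = 15.21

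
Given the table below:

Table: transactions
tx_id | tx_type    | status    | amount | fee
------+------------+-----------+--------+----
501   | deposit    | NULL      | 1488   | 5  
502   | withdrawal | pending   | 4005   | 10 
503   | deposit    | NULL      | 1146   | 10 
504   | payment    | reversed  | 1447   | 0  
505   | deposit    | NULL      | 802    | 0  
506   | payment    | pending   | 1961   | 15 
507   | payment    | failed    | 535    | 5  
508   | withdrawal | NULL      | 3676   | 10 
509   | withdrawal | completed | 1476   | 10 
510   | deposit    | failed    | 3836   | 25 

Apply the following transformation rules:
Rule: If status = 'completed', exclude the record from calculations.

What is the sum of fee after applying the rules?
80

Step 1: Identify records where status = 'completed'
Step 2: The excluded records sum to 10
Step 3: Original total fee = 90
Step 4: Remaining total = 90 - 10 = 80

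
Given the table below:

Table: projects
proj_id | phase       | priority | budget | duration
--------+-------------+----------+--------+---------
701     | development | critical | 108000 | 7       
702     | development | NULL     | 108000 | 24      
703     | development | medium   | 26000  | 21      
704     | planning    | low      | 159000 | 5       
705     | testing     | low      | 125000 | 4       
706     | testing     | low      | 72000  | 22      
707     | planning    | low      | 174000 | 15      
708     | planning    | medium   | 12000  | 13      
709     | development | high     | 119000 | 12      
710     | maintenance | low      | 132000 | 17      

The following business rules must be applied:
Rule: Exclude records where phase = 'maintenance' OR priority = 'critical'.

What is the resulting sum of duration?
116

Step 1: Find records where phase = 'maintenance' OR priority = 'critical'
Step 2: 2 records match, summing to 24
Step 3: Original sum: 140
Step 4: Remaining sum = 140 - 24 = 116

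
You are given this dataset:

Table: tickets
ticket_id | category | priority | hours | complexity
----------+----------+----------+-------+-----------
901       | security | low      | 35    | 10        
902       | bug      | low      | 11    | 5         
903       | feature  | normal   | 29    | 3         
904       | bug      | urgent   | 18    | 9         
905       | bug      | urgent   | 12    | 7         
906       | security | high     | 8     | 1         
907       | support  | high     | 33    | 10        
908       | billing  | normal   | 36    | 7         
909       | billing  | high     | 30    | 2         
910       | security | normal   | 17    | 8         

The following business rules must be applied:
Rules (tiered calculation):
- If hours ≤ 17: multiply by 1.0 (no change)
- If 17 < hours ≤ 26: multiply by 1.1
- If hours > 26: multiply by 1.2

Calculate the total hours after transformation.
263.4

Step 1: Tier 1 (hours ≤ 17): 4 records, sum = 48 × 1.0 = 48.0
Step 2: Tier 2 (17 < hours ≤ 26): 1 records, sum = 18 × 1.1 = 19.8
Step 3: Tier 3 (hours > 26): 5 records, sum = 163 × 1.2 = 195.6
Step 4: Final sum = 48.0 + 19.8 + 195.6 = 263.4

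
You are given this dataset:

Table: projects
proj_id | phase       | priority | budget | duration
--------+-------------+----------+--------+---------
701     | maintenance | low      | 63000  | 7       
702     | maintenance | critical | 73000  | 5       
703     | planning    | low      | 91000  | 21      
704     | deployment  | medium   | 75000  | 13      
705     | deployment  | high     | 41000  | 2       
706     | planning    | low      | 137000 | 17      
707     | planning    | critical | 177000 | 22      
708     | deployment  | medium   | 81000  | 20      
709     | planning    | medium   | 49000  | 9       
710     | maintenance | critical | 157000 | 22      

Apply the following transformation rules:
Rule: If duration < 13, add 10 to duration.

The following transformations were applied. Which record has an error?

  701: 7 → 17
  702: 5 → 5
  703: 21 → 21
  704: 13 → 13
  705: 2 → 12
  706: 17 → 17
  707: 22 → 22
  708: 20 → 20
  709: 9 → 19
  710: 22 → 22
Record 702 has an error. The correct transformed value should be 15, not 5.

Step 1: Check each record against the rule
Step 2: Record 702 has duration = 5
Step 3: Since 5 < 13, the bonus should have been applied
Step 4: Correct value = 15, but claimed value = 5
Conclusion: Record 702 has the error.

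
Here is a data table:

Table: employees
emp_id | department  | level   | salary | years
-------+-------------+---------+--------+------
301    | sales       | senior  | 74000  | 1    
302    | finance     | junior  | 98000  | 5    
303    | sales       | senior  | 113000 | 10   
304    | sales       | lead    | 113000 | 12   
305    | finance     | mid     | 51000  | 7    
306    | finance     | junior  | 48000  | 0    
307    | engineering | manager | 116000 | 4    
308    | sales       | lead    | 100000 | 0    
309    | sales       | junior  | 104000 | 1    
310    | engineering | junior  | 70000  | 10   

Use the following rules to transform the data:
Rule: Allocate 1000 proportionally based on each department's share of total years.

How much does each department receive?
engineering: 280.0, finance: 240.0, sales: 480.0

Step 1: Calculate total years = 50
Step 2: Calculate each department's proportion:
  engineering: 14/50 = 28.00% → 280.0
  finance: 12/50 = 24.00% → 240.0
  sales: 24/50 = 48.00% → 480.0
Step 3: Verify: sum of allocations ≈ 1000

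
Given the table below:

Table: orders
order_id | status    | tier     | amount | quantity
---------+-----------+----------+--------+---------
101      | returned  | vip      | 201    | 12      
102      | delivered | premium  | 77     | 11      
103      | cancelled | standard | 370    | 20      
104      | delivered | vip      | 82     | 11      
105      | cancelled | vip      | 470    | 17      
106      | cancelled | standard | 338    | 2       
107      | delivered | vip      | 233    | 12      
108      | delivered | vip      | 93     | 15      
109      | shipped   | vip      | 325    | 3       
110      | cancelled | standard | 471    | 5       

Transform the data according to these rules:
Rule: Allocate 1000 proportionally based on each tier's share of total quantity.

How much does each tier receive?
premium: 101.85, standard: 250.0, vip: 648.15

Step 1: Calculate total quantity = 108
Step 2: Calculate each tier's proportion:
  premium: 11/108 = 10.19% → 101.85
  standard: 27/108 = 25.00% → 250.0
  vip: 70/108 = 64.81% → 648.15
Step 3: Verify: sum of allocations ≈ 1000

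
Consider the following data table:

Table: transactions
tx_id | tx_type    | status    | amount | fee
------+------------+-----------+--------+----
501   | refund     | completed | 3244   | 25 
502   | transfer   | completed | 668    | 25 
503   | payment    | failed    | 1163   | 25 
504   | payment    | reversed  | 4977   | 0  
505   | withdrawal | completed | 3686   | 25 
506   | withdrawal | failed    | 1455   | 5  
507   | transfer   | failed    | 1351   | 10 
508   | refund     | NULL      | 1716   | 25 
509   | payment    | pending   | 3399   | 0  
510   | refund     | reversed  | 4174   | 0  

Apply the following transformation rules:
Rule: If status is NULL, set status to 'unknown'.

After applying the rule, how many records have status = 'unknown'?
1

Step 1: Count records where status IS NULL
Step 2: Found 1 records with NULL status
Step 3: These records will have status set to 'unknown'
Step 4: Records already having status = 'unknown': 0
Step 5: Answer: 1 + 0 = 1 records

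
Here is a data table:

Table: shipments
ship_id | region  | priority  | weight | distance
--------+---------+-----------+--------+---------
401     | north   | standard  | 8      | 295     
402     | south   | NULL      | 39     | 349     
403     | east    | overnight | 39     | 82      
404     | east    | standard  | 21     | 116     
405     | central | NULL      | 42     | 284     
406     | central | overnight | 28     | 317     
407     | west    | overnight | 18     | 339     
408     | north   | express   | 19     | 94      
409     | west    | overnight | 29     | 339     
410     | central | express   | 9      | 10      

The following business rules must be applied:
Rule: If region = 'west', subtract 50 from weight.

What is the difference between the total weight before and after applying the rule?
100

Step 1: Original sum of weight = 252
Step 2: 2 records have region = 'west'
Step 3: Each affected record changes by -50
Step 4: Total change = 2 × -50 = -100
Step 5: New sum = 252 + -100 = 152
Step 6: Difference = |152 - 252| = 100
        (Sum decreased by 100)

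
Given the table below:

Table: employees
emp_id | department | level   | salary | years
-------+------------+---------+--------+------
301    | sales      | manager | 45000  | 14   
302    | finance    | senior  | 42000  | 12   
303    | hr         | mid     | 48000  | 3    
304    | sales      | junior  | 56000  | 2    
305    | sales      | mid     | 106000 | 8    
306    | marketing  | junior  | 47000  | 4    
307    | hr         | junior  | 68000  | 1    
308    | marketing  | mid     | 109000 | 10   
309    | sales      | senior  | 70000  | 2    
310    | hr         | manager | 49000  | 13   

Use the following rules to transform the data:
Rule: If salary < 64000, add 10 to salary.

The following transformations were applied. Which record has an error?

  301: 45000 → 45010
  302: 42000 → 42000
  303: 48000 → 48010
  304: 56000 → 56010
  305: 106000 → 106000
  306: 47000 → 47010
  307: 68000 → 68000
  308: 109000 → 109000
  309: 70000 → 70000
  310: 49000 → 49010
Record 302 has an error. The correct transformed value should be 42010, not 42000.

Step 1: Check each record against the rule
Step 2: Record 302 has salary = 42000
Step 3: Since 42000 < 64000, the bonus should have been applied
Step 4: Correct value = 42010, but claimed value = 42000
Conclusion: Record 302 has the error.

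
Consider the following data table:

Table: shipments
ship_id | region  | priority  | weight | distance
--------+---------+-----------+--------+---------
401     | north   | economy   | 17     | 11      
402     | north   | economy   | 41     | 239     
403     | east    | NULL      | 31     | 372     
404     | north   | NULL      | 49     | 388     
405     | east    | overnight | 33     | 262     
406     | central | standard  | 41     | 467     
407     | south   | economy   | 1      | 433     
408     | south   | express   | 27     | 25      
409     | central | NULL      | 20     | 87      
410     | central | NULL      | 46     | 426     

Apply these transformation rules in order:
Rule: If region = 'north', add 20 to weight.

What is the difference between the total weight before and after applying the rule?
60

Step 1: Original sum of weight = 306
Step 2: 3 records have region = 'north'
Step 3: Each affected record changes by 20
Step 4: Total change = 3 × 20 = 60
Step 5: New sum = 306 + 60 = 366
Step 6: Difference = |366 - 306| = 60
        (Sum increased by 60)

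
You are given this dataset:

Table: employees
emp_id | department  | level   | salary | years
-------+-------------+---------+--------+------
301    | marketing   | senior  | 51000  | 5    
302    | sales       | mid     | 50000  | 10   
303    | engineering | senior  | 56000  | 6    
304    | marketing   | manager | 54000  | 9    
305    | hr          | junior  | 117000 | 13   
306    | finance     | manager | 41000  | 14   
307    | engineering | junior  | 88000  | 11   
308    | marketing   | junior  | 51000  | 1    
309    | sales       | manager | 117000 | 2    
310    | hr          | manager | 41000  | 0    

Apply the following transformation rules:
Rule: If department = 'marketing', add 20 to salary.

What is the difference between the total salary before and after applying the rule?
60

Step 1: Original sum of salary = 666000
Step 2: 3 records have department = 'marketing'
Step 3: Each affected record changes by 20
Step 4: Total change = 3 × 20 = 60
Step 5: New sum = 666000 + 60 = 666060
Step 6: Difference = |666060 - 666000| = 60
        (Sum increased by 60)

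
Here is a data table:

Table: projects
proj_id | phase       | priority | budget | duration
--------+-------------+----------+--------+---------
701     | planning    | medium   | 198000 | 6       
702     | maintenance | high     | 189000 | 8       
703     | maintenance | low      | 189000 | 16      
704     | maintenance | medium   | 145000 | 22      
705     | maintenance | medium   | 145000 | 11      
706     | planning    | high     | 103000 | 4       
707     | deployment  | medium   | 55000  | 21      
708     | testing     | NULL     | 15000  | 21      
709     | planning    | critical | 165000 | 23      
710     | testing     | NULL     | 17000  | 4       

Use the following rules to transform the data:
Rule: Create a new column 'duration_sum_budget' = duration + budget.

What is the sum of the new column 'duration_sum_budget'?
1221136

Step 1: For each record, compute duration + budget
Example calculations:
  6 + 198000 = 198006
  8 + 189000 = 189008
  16 + 189000 = 189016
  ...
Step 2: Sum all derived values
Step 3: Total = 1221136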